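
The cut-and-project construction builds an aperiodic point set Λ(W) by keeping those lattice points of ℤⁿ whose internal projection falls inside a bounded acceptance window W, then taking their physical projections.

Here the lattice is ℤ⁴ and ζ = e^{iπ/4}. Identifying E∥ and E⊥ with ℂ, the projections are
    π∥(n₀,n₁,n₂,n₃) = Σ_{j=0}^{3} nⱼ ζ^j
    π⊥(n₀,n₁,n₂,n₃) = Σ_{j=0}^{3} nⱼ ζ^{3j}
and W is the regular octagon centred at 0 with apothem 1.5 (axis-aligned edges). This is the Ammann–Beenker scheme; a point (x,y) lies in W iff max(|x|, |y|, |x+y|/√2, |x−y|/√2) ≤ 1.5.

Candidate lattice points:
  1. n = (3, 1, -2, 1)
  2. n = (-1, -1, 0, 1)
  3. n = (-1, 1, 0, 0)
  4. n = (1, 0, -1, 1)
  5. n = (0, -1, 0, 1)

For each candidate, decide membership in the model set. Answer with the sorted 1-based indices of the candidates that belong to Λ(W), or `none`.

π⊥(n) = n₀ + n₁ζ³ + n₂ζ⁶ + n₃ζ⁹ where ζ = e^{iπ/4}.
candidate 1: n = (3, 1, -2, 1) → π⊥ ≈ (+3.000000, +3.414214); max(|x|,|y|,|x±y|/√2) = 4.535534 > 1.5 ⇒ ∉ W
candidate 2: n = (-1, -1, 0, 1) → π⊥ ≈ (+0.414214, +0.000000); max(|x|,|y|,|x±y|/√2) = 0.414214 ≤ 1.5 ⇒ ∈ W
candidate 3: n = (-1, 1, 0, 0) → π⊥ ≈ (-1.707107, +0.707107); max(|x|,|y|,|x±y|/√2) = 1.707107 > 1.5 ⇒ ∉ W
candidate 4: n = (1, 0, -1, 1) → π⊥ ≈ (+1.707107, +1.707107); max(|x|,|y|,|x±y|/√2) = 2.414214 > 1.5 ⇒ ∉ W
candidate 5: n = (0, -1, 0, 1) → π⊥ ≈ (+1.414214, +0.000000); max(|x|,|y|,|x±y|/√2) = 1.414214 ≤ 1.5 ⇒ ∈ W

2, 5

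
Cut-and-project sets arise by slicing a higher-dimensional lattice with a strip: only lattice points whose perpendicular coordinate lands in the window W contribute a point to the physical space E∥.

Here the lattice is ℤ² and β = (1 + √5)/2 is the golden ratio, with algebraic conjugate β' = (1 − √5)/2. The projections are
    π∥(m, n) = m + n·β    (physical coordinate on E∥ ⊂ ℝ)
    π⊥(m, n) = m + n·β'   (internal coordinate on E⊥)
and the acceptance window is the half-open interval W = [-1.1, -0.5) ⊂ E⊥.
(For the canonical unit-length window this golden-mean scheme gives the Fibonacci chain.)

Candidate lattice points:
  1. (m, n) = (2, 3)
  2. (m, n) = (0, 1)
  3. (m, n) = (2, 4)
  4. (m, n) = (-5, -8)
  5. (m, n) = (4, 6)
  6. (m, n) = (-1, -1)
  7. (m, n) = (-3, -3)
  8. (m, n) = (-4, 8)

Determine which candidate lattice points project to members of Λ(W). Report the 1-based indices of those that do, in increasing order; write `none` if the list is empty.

β' = (1−√5)/2 ≈ -0.618034.
candidate 1: (m,n)=(2,3) → π∥ = 2+3·β ≈ 6.854102, π⊥ = 2+3·β' ≈ 0.145898 ∉ [-1.1, -0.5) ⇒ out
candidate 2: (m,n)=(0,1) → π∥ = 0+1·β ≈ 1.618034, π⊥ = 0+1·β' ≈ -0.618034 ∈ [-1.1, -0.5) ⇒ IN Λ
candidate 3: (m,n)=(2,4) → π∥ = 2+4·β ≈ 8.472136, π⊥ = 2+4·β' ≈ -0.472136 ∉ [-1.1, -0.5) ⇒ out
candidate 4: (m,n)=(-5,-8) → π∥ = -5-8·β ≈ -17.944272, π⊥ = -5-8·β' ≈ -0.055728 ∉ [-1.1, -0.5) ⇒ out
candidate 5: (m,n)=(4,6) → π∥ = 4+6·β ≈ 13.708204, π⊥ = 4+6·β' ≈ 0.291796 ∉ [-1.1, -0.5) ⇒ out
candidate 6: (m,n)=(-1,-1) → π∥ = -1-1·β ≈ -2.618034, π⊥ = -1-1·β' ≈ -0.381966 ∉ [-1.1, -0.5) ⇒ out
candidate 7: (m,n)=(-3,-3) → π∥ = -3-3·β ≈ -7.854102, π⊥ = -3-3·β' ≈ -1.145898 ∉ [-1.1, -0.5) ⇒ out
candidate 8: (m,n)=(-4,8) → π∥ = -4+8·β ≈ 8.944272, π⊥ = -4+8·β' ≈ -8.944272 ∉ [-1.1, -0.5) ⇒ out

2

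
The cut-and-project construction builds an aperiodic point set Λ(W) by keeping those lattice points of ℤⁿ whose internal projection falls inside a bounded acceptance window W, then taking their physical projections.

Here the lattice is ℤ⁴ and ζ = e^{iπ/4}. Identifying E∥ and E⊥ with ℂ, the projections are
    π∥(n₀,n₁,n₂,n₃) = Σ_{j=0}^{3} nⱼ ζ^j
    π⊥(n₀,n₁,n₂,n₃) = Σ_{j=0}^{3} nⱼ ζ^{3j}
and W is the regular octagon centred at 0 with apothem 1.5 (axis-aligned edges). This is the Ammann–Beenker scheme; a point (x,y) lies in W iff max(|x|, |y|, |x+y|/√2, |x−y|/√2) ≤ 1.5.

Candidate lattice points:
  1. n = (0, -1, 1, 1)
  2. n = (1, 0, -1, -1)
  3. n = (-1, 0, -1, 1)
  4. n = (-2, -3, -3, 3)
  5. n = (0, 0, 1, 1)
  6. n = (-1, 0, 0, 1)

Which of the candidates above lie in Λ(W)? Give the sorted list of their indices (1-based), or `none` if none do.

2, 5, 6

Internal map: ζ^{3j} for j=0..3 gives (1,0), (−√2/2,√2/2), (0,−1), (√2/2,√2/2).
#1 (0, -1, 1, 1): internal (1.41421, -1.00000); octagon support 1.70711 vs apothem 1.5 → ∉ W
#2 (1, 0, -1, -1): internal (0.29289, 0.29289); octagon support 0.41421 vs apothem 1.5 → ∈ W
#3 (-1, 0, -1, 1): internal (-0.29289, 1.70711); octagon support 1.70711 vs apothem 1.5 → ∉ W
#4 (-2, -3, -3, 3): internal (2.24264, 3.00000); octagon support 3.70711 vs apothem 1.5 → ∉ W
#5 (0, 0, 1, 1): internal (0.70711, -0.29289); octagon support 0.70711 vs apothem 1.5 → ∈ W
#6 (-1, 0, 0, 1): internal (-0.29289, 0.70711); octagon support 0.70711 vs apothem 1.5 → ∈ W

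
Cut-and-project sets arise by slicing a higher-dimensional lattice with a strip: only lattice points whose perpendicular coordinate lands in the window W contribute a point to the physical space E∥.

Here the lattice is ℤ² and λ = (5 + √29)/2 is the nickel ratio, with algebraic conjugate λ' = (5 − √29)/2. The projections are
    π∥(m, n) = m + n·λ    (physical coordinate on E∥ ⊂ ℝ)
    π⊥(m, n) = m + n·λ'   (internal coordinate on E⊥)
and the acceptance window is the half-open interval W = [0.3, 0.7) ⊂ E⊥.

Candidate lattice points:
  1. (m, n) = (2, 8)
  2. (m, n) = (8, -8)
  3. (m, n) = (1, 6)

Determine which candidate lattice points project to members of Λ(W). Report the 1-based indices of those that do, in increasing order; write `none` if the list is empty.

λ' = (5−√29)/2 ≈ -0.1926.
candidate 1: (m,n)=(2,8) → π∥ = 2+8·λ ≈ 43.5407, π⊥ = 2+8·λ' ≈ 0.4593 ∈ [0.3, 0.7) ⇒ IN Λ
candidate 2: (m,n)=(8,-8) → π∥ = 8-8·λ ≈ -33.5407, π⊥ = 8-8·λ' ≈ 9.5407 ∉ [0.3, 0.7) ⇒ out
candidate 3: (m,n)=(1,6) → π∥ = 1+6·λ ≈ 32.1555, π⊥ = 1+6·λ' ≈ -0.1555 ∉ [0.3, 0.7) ⇒ out

1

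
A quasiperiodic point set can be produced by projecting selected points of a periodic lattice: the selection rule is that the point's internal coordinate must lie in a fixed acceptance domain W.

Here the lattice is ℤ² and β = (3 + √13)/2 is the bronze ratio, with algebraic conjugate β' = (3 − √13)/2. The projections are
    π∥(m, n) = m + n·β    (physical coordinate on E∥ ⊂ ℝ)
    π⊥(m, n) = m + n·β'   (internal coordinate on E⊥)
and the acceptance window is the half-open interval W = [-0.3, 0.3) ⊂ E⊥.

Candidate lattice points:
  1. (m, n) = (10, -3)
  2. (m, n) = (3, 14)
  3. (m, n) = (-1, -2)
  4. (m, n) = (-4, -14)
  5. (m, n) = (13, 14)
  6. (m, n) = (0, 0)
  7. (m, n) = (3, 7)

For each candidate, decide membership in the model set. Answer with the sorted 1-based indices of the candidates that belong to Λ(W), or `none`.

4, 6

β' = (3−√13)/2 ≈ -0.302776.
#1 (10,-3): internal coord 10 + (-3)·β' = +10.908327; +10.908327 ∉ [-0.3, 0.3) → out
#2 (3,14): internal coord 3 + (14)·β' = -1.238859; -1.238859 ∉ [-0.3, 0.3) → out
#3 (-1,-2): internal coord -1 + (-2)·β' = -0.394449; -0.394449 ∉ [-0.3, 0.3) → out
#4 (-4,-14): internal coord -4 + (-14)·β' = +0.238859; +0.238859 ∈ [-0.3, 0.3) → IN Λ
#5 (13,14): internal coord 13 + (14)·β' = +8.761141; +8.761141 ∉ [-0.3, 0.3) → out
#6 (0,0): internal coord 0 + (0)·β' = +0.000000; +0.000000 ∈ [-0.3, 0.3) → IN Λ
#7 (3,7): internal coord 3 + (7)·β' = +0.880571; +0.880571 ∉ [-0.3, 0.3) → out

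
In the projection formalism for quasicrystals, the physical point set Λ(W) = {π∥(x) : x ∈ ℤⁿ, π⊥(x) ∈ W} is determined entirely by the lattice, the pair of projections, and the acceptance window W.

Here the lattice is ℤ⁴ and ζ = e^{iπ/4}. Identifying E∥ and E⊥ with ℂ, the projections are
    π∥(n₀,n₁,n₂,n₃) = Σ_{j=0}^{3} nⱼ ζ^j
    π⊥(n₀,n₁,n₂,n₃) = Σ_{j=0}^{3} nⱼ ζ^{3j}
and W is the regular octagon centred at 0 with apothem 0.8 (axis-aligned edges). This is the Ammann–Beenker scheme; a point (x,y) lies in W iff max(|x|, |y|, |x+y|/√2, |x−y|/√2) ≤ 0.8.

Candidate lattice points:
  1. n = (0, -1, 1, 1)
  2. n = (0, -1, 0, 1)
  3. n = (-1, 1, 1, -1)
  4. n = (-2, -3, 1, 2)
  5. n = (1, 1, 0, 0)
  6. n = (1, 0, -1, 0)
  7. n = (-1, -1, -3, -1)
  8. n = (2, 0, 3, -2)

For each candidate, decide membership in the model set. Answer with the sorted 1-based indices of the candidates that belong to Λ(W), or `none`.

5

With ζ = e^{iπ/4} the internal vectors are ζ^0,ζ^3,ζ^6,ζ^9.
candidate 1: n = (0, -1, 1, 1) → π⊥ ≈ (+1.41421, -1.00000); max(|x|,|y|,|x±y|/√2) = 1.70711 > 0.8 ⇒ ∉ W
candidate 2: n = (0, -1, 0, 1) → π⊥ ≈ (+1.41421, +0.00000); max(|x|,|y|,|x±y|/√2) = 1.41421 > 0.8 ⇒ ∉ W
candidate 3: n = (-1, 1, 1, -1) → π⊥ ≈ (-2.41421, -1.00000); max(|x|,|y|,|x±y|/√2) = 2.41421 > 0.8 ⇒ ∉ W
candidate 4: n = (-2, -3, 1, 2) → π⊥ ≈ (+1.53553, -1.70711); max(|x|,|y|,|x±y|/√2) = 2.29289 > 0.8 ⇒ ∉ W
candidate 5: n = (1, 1, 0, 0) → π⊥ ≈ (+0.29289, +0.70711); max(|x|,|y|,|x±y|/√2) = 0.70711 ≤ 0.8 ⇒ ∈ W
candidate 6: n = (1, 0, -1, 0) → π⊥ ≈ (+1.00000, +1.00000); max(|x|,|y|,|x±y|/√2) = 1.41421 > 0.8 ⇒ ∉ W
candidate 7: n = (-1, -1, -3, -1) → π⊥ ≈ (-1.00000, +1.58579); max(|x|,|y|,|x±y|/√2) = 1.82843 > 0.8 ⇒ ∉ W
candidate 8: n = (2, 0, 3, -2) → π⊥ ≈ (+0.58579, -4.41421); max(|x|,|y|,|x±y|/√2) = 4.41421 > 0.8 ⇒ ∉ W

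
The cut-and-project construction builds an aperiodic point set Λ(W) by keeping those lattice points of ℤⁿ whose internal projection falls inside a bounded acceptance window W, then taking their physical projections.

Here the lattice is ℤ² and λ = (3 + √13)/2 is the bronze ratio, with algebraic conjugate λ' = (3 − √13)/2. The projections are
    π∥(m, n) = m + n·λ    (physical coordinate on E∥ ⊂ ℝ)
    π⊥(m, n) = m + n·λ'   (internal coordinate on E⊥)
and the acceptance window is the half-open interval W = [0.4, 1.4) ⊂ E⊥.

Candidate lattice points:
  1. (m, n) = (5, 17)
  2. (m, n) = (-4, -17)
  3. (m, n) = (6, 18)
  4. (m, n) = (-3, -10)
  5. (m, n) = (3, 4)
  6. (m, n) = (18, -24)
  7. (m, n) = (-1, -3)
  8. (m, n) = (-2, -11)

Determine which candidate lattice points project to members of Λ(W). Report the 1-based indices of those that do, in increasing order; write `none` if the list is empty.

2, 3, 8

λ' = (3−√13)/2 ≈ -0.302776.
[1] lift (5,17): star map gives -0.147186; window check 0.4 ≤ -0.147186 < 1.4 is false → out
[2] lift (-4,-17): star map gives 1.147186; window check 0.4 ≤ 1.147186 < 1.4 is true → IN Λ
[3] lift (6,18): star map gives 0.550039; window check 0.4 ≤ 0.550039 < 1.4 is true → IN Λ
[4] lift (-3,-10): star map gives 0.027756; window check 0.4 ≤ 0.027756 < 1.4 is false → out
[5] lift (3,4): star map gives 1.788897; window check 0.4 ≤ 1.788897 < 1.4 is false → out
[6] lift (18,-24): star map gives 25.266615; window check 0.4 ≤ 25.266615 < 1.4 is false → out
[7] lift (-1,-3): star map gives -0.091673; window check 0.4 ≤ -0.091673 < 1.4 is false → out
[8] lift (-2,-11): star map gives 1.330532; window check 0.4 ≤ 1.330532 < 1.4 is true → IN Λ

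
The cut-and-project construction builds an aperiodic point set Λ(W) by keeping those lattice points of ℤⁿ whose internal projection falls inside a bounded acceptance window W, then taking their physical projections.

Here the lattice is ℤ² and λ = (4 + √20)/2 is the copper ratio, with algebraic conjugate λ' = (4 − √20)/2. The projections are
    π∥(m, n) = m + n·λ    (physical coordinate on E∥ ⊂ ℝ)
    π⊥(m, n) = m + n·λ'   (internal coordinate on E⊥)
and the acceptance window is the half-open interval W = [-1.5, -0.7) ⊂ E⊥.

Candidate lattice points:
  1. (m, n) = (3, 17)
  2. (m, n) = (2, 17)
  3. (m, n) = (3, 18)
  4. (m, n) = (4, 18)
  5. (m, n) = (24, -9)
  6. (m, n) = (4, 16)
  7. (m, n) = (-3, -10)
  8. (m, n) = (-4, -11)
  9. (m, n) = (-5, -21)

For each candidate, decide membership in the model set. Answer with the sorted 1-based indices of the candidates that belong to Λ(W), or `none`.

Compute λ' = (4−√20)/2 = -0.23607, so π⊥(m,n) = m -0.23607·n.
#1 (3,17): internal coord 3 + (17)·λ' = -1.01316; -1.01316 ∈ [-1.5, -0.7) → IN Λ
#2 (2,17): internal coord 2 + (17)·λ' = -2.01316; -2.01316 ∉ [-1.5, -0.7) → out
#3 (3,18): internal coord 3 + (18)·λ' = -1.24922; -1.24922 ∈ [-1.5, -0.7) → IN Λ
#4 (4,18): internal coord 4 + (18)·λ' = -0.24922; -0.24922 ∉ [-1.5, -0.7) → out
#5 (24,-9): internal coord 24 + (-9)·λ' = +26.12461; +26.12461 ∉ [-1.5, -0.7) → out
#6 (4,16): internal coord 4 + (16)·λ' = +0.22291; +0.22291 ∉ [-1.5, -0.7) → out
#7 (-3,-10): internal coord -3 + (-10)·λ' = -0.63932; -0.63932 ∉ [-1.5, -0.7) → out
#8 (-4,-11): internal coord -4 + (-11)·λ' = -1.40325; -1.40325 ∈ [-1.5, -0.7) → IN Λ
#9 (-5,-21): internal coord -5 + (-21)·λ' = -0.04257; -0.04257 ∉ [-1.5, -0.7) → out

1, 3, 8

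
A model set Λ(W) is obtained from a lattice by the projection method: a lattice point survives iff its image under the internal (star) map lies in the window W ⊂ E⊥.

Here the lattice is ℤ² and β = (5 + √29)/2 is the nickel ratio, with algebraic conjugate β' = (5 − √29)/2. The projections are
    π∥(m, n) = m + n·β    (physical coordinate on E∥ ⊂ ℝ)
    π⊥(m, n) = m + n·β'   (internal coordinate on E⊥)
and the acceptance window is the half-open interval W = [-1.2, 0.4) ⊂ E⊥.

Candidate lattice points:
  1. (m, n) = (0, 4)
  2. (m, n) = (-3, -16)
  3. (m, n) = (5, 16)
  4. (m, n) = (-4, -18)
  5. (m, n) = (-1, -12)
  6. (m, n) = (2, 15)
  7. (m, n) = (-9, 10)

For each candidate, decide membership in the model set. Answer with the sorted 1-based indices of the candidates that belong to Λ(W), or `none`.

1, 2, 4, 6

Numerically β ≈ 5.19258 and β' = −1/β ≈ -0.19258.
[1] lift (0,4): star map gives -0.77033; window check -1.2 ≤ -0.77033 < 0.4 is true → IN Λ
[2] lift (-3,-16): star map gives 0.08132; window check -1.2 ≤ 0.08132 < 0.4 is true → IN Λ
[3] lift (5,16): star map gives 1.91868; window check -1.2 ≤ 1.91868 < 0.4 is false → out
[4] lift (-4,-18): star map gives -0.53352; window check -1.2 ≤ -0.53352 < 0.4 is true → IN Λ
[5] lift (-1,-12): star map gives 1.31099; window check -1.2 ≤ 1.31099 < 0.4 is false → out
[6] lift (2,15): star map gives -0.88874; window check -1.2 ≤ -0.88874 < 0.4 is true → IN Λ
[7] lift (-9,10): star map gives -10.92582; window check -1.2 ≤ -10.92582 < 0.4 is false → out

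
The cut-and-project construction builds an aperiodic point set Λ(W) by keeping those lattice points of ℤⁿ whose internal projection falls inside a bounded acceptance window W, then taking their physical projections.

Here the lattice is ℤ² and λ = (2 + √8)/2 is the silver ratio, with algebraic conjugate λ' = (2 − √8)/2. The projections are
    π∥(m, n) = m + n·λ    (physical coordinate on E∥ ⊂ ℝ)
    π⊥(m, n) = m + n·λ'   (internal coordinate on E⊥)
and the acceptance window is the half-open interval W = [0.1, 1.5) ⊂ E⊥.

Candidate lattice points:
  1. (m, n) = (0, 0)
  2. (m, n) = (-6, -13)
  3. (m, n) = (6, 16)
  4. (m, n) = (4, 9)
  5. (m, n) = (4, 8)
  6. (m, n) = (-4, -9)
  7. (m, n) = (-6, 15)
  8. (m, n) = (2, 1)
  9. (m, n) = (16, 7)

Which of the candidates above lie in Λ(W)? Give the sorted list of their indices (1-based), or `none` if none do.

4, 5

Compute λ' = (2−√8)/2 = -0.414214, so π⊥(m,n) = m -0.414214·n.
[1] lift (0,0): star map gives 0.000000; window check 0.1 ≤ 0.000000 < 1.5 is false → out
[2] lift (-6,-13): star map gives -0.615224; window check 0.1 ≤ -0.615224 < 1.5 is false → out
[3] lift (6,16): star map gives -0.627417; window check 0.1 ≤ -0.627417 < 1.5 is false → out
[4] lift (4,9): star map gives 0.272078; window check 0.1 ≤ 0.272078 < 1.5 is true → IN Λ
[5] lift (4,8): star map gives 0.686292; window check 0.1 ≤ 0.686292 < 1.5 is true → IN Λ
[6] lift (-4,-9): star map gives -0.272078; window check 0.1 ≤ -0.272078 < 1.5 is false → out
[7] lift (-6,15): star map gives -12.213203; window check 0.1 ≤ -12.213203 < 1.5 is false → out
[8] lift (2,1): star map gives 1.585786; window check 0.1 ≤ 1.585786 < 1.5 is false → out
[9] lift (16,7): star map gives 13.100505; window check 0.1 ≤ 13.100505 < 1.5 is false → out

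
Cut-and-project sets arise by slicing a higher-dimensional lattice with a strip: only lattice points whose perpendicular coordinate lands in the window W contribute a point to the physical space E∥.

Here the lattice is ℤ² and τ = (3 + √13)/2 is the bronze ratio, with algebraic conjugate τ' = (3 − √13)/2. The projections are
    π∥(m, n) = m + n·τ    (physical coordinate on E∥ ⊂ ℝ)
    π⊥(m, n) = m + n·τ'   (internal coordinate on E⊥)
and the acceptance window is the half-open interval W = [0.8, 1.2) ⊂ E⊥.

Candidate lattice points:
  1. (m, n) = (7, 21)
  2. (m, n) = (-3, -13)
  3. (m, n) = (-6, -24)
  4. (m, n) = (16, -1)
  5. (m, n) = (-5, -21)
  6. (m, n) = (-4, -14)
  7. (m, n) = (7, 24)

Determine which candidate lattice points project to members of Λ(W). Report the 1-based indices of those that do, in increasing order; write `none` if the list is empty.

τ' = (3−√13)/2 ≈ -0.3028.
[1] lift (7,21): star map gives 0.6417; window check 0.8 ≤ 0.6417 < 1.2 is false → out
[2] lift (-3,-13): star map gives 0.9361; window check 0.8 ≤ 0.9361 < 1.2 is true → IN Λ
[3] lift (-6,-24): star map gives 1.2666; window check 0.8 ≤ 1.2666 < 1.2 is false → out
[4] lift (16,-1): star map gives 16.3028; window check 0.8 ≤ 16.3028 < 1.2 is false → out
[5] lift (-5,-21): star map gives 1.3583; window check 0.8 ≤ 1.3583 < 1.2 is false → out
[6] lift (-4,-14): star map gives 0.2389; window check 0.8 ≤ 0.2389 < 1.2 is false → out
[7] lift (7,24): star map gives -0.2666; window check 0.8 ≤ -0.2666 < 1.2 is false → out

2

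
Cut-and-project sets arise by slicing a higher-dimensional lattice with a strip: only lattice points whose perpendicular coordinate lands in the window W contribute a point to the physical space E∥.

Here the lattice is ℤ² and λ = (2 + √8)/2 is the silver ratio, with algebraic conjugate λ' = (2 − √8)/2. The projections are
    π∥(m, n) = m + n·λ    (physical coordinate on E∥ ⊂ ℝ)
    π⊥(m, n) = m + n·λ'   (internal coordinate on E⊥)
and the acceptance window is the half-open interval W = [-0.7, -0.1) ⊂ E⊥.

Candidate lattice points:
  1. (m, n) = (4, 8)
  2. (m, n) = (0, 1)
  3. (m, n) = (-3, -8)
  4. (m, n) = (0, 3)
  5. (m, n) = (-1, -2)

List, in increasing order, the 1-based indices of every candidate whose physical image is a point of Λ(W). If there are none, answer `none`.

2, 5

λ' = (2−√8)/2 ≈ -0.414214.
[1] lift (4,8): star map gives 0.686292; window check -0.7 ≤ 0.686292 < -0.1 is false → out
[2] lift (0,1): star map gives -0.414214; window check -0.7 ≤ -0.414214 < -0.1 is true → IN Λ
[3] lift (-3,-8): star map gives 0.313708; window check -0.7 ≤ 0.313708 < -0.1 is false → out
[4] lift (0,3): star map gives -1.242641; window check -0.7 ≤ -1.242641 < -0.1 is false → out
[5] lift (-1,-2): star map gives -0.171573; window check -0.7 ≤ -0.171573 < -0.1 is true → IN Λ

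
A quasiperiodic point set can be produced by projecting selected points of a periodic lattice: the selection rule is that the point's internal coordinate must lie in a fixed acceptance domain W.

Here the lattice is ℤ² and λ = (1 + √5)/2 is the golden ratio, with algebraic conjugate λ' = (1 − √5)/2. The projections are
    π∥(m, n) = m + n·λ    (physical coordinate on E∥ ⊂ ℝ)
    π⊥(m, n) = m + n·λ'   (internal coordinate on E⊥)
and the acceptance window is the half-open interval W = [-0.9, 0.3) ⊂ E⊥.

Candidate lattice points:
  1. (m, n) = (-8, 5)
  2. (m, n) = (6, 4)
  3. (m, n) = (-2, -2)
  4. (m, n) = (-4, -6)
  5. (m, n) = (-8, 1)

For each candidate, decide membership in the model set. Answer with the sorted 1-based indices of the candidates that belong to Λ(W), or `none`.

λ' = (1−√5)/2 ≈ -0.6180.
#1 (-8,5): internal coord -8 + (5)·λ' = -11.0902; -11.0902 ∉ [-0.9, 0.3) → out
#2 (6,4): internal coord 6 + (4)·λ' = +3.5279; +3.5279 ∉ [-0.9, 0.3) → out
#3 (-2,-2): internal coord -2 + (-2)·λ' = -0.7639; -0.7639 ∈ [-0.9, 0.3) → IN Λ
#4 (-4,-6): internal coord -4 + (-6)·λ' = -0.2918; -0.2918 ∈ [-0.9, 0.3) → IN Λ
#5 (-8,1): internal coord -8 + (1)·λ' = -8.6180; -8.6180 ∉ [-0.9, 0.3) → out

3, 4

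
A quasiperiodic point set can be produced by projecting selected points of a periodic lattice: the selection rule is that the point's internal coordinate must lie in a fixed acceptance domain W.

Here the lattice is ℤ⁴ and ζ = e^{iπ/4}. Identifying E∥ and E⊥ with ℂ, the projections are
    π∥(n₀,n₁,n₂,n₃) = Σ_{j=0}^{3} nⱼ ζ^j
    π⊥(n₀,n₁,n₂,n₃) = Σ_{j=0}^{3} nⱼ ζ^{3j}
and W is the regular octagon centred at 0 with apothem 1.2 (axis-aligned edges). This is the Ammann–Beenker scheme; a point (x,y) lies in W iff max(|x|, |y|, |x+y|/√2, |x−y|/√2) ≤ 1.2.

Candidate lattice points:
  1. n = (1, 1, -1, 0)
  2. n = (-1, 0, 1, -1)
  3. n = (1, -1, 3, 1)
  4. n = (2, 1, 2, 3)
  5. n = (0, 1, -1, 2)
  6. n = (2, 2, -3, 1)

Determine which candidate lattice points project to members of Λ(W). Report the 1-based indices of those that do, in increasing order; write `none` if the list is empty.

Internal map: ζ^{3j} for j=0..3 gives (1,0), (−√2/2,√2/2), (0,−1), (√2/2,√2/2).
candidate 1: n = (1, 1, -1, 0) → π⊥ ≈ (+0.29289, +1.70711); max(|x|,|y|,|x±y|/√2) = 1.70711 > 1.2 ⇒ ∉ W
candidate 2: n = (-1, 0, 1, -1) → π⊥ ≈ (-1.70711, -1.70711); max(|x|,|y|,|x±y|/√2) = 2.41421 > 1.2 ⇒ ∉ W
candidate 3: n = (1, -1, 3, 1) → π⊥ ≈ (+2.41421, -3.00000); max(|x|,|y|,|x±y|/√2) = 3.82843 > 1.2 ⇒ ∉ W
candidate 4: n = (2, 1, 2, 3) → π⊥ ≈ (+3.41421, +0.82843); max(|x|,|y|,|x±y|/√2) = 3.41421 > 1.2 ⇒ ∉ W
candidate 5: n = (0, 1, -1, 2) → π⊥ ≈ (+0.70711, +3.12132); max(|x|,|y|,|x±y|/√2) = 3.12132 > 1.2 ⇒ ∉ W
candidate 6: n = (2, 2, -3, 1) → π⊥ ≈ (+1.29289, +5.12132); max(|x|,|y|,|x±y|/√2) = 5.12132 > 1.2 ⇒ ∉ W

none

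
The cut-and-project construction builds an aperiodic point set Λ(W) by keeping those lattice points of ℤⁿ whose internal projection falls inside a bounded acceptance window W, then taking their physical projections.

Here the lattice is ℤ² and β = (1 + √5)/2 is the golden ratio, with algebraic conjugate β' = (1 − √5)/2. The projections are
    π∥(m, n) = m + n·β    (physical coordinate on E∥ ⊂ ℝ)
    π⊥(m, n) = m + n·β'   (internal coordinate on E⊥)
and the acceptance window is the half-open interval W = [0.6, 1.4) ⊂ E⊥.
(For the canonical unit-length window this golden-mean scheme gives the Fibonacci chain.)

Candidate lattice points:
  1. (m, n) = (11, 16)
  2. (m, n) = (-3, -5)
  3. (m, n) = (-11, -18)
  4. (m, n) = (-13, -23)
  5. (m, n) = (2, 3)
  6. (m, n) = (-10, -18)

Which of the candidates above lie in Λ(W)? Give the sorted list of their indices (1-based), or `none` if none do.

1, 4, 6

Compute β' = (1−√5)/2 = -0.618034, so π⊥(m,n) = m -0.618034·n.
[1] lift (11,16): star map gives 1.111456; window check 0.6 ≤ 1.111456 < 1.4 is true → IN Λ
[2] lift (-3,-5): star map gives 0.090170; window check 0.6 ≤ 0.090170 < 1.4 is false → out
[3] lift (-11,-18): star map gives 0.124612; window check 0.6 ≤ 0.124612 < 1.4 is false → out
[4] lift (-13,-23): star map gives 1.214782; window check 0.6 ≤ 1.214782 < 1.4 is true → IN Λ
[5] lift (2,3): star map gives 0.145898; window check 0.6 ≤ 0.145898 < 1.4 is false → out
[6] lift (-10,-18): star map gives 1.124612; window check 0.6 ≤ 1.124612 < 1.4 is true → IN Λ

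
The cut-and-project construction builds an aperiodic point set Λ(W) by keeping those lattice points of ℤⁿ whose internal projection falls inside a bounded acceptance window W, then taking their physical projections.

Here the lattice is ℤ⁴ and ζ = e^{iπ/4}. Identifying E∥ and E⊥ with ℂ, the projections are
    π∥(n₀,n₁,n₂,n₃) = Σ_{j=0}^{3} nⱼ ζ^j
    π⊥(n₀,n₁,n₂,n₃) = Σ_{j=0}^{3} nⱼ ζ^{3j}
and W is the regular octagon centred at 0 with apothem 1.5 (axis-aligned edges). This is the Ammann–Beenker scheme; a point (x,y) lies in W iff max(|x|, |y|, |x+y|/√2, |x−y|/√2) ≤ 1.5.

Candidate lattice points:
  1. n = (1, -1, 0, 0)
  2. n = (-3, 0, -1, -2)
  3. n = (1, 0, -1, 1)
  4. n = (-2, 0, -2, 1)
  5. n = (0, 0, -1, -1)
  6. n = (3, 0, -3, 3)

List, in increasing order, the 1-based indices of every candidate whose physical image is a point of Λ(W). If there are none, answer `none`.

With ζ = e^{iπ/4} the internal vectors are ζ^0,ζ^3,ζ^6,ζ^9.
candidate 1: n = (1, -1, 0, 0) → π⊥ ≈ (+1.70711, -0.70711); max(|x|,|y|,|x±y|/√2) = 1.70711 > 1.5 ⇒ ∉ W
candidate 2: n = (-3, 0, -1, -2) → π⊥ ≈ (-4.41421, -0.41421); max(|x|,|y|,|x±y|/√2) = 4.41421 > 1.5 ⇒ ∉ W
candidate 3: n = (1, 0, -1, 1) → π⊥ ≈ (+1.70711, +1.70711); max(|x|,|y|,|x±y|/√2) = 2.41421 > 1.5 ⇒ ∉ W
candidate 4: n = (-2, 0, -2, 1) → π⊥ ≈ (-1.29289, +2.70711); max(|x|,|y|,|x±y|/√2) = 2.82843 > 1.5 ⇒ ∉ W
candidate 5: n = (0, 0, -1, -1) → π⊥ ≈ (-0.70711, +0.29289); max(|x|,|y|,|x±y|/√2) = 0.70711 ≤ 1.5 ⇒ ∈ W
candidate 6: n = (3, 0, -3, 3) → π⊥ ≈ (+5.12132, +5.12132); max(|x|,|y|,|x±y|/√2) = 7.24264 > 1.5 ⇒ ∉ W

5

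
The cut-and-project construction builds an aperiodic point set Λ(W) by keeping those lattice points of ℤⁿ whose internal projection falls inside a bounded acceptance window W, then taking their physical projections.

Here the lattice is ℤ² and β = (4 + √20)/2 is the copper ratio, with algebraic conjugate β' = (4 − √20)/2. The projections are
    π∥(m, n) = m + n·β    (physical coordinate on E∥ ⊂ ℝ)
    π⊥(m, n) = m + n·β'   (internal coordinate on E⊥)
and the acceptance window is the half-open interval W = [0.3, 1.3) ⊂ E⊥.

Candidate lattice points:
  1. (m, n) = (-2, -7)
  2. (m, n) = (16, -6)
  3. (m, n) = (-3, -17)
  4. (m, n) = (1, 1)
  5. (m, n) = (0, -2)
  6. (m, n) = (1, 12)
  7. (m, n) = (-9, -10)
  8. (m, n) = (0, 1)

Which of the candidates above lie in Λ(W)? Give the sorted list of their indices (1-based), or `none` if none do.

β' = (4−√20)/2 ≈ -0.23607.
candidate 1: (m,n)=(-2,-7) → π∥ = -2-7·β ≈ -31.65248, π⊥ = -2-7·β' ≈ -0.34752 ∉ [0.3, 1.3) ⇒ out
candidate 2: (m,n)=(16,-6) → π∥ = 16-6·β ≈ -9.41641, π⊥ = 16-6·β' ≈ 17.41641 ∉ [0.3, 1.3) ⇒ out
candidate 3: (m,n)=(-3,-17) → π∥ = -3-17·β ≈ -75.01316, π⊥ = -3-17·β' ≈ 1.01316 ∈ [0.3, 1.3) ⇒ IN Λ
candidate 4: (m,n)=(1,1) → π∥ = 1+1·β ≈ 5.23607, π⊥ = 1+1·β' ≈ 0.76393 ∈ [0.3, 1.3) ⇒ IN Λ
candidate 5: (m,n)=(0,-2) → π∥ = 0-2·β ≈ -8.47214, π⊥ = 0-2·β' ≈ 0.47214 ∈ [0.3, 1.3) ⇒ IN Λ
candidate 6: (m,n)=(1,12) → π∥ = 1+12·β ≈ 51.83282, π⊥ = 1+12·β' ≈ -1.83282 ∉ [0.3, 1.3) ⇒ out
candidate 7: (m,n)=(-9,-10) → π∥ = -9-10·β ≈ -51.36068, π⊥ = -9-10·β' ≈ -6.63932 ∉ [0.3, 1.3) ⇒ out
candidate 8: (m,n)=(0,1) → π∥ = 0+1·β ≈ 4.23607, π⊥ = 0+1·β' ≈ -0.23607 ∉ [0.3, 1.3) ⇒ out

3, 4, 5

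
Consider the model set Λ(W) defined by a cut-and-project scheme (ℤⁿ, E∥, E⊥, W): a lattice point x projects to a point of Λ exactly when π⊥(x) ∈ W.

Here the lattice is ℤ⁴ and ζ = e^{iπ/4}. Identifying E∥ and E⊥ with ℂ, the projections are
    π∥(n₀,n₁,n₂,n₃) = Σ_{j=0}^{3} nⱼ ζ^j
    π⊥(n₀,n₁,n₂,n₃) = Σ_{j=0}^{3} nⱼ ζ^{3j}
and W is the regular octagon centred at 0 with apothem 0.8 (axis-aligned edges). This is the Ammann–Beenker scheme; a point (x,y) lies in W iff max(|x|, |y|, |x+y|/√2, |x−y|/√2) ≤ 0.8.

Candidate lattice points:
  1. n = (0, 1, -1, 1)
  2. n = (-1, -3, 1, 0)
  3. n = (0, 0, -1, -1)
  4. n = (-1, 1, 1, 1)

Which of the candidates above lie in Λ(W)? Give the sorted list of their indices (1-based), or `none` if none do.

With ζ = e^{iπ/4} the internal vectors are ζ^0,ζ^3,ζ^6,ζ^9.
candidate 1: n = (0, 1, -1, 1) → π⊥ ≈ (+0.00000, +2.41421); max(|x|,|y|,|x±y|/√2) = 2.41421 > 0.8 ⇒ ∉ W
candidate 2: n = (-1, -3, 1, 0) → π⊥ ≈ (+1.12132, -3.12132); max(|x|,|y|,|x±y|/√2) = 3.12132 > 0.8 ⇒ ∉ W
candidate 3: n = (0, 0, -1, -1) → π⊥ ≈ (-0.70711, +0.29289); max(|x|,|y|,|x±y|/√2) = 0.70711 ≤ 0.8 ⇒ ∈ W
candidate 4: n = (-1, 1, 1, 1) → π⊥ ≈ (-1.00000, +0.41421); max(|x|,|y|,|x±y|/√2) = 1.00000 > 0.8 ⇒ ∉ W

3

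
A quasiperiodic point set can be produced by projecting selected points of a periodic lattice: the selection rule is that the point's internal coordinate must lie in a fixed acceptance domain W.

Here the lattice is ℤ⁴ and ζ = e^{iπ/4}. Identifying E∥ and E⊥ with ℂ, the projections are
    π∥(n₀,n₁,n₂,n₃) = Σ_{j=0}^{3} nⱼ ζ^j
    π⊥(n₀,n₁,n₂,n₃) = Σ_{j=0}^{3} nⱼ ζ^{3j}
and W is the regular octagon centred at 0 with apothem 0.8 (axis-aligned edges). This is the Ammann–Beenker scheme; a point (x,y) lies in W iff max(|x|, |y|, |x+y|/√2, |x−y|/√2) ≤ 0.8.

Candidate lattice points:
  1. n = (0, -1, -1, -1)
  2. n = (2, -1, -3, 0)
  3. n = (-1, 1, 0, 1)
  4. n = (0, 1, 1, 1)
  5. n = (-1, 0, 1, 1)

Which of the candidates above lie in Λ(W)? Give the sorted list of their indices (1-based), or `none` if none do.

π⊥(n) = n₀ + n₁ζ³ + n₂ζ⁶ + n₃ζ⁹ where ζ = e^{iπ/4}.
#1 (0, -1, -1, -1): internal (0.0000, -0.4142); octagon support 0.4142 vs apothem 0.8 → ∈ W
#2 (2, -1, -3, 0): internal (2.7071, 2.2929); octagon support 3.5355 vs apothem 0.8 → ∉ W
#3 (-1, 1, 0, 1): internal (-1.0000, 1.4142); octagon support 1.7071 vs apothem 0.8 → ∉ W
#4 (0, 1, 1, 1): internal (0.0000, 0.4142); octagon support 0.4142 vs apothem 0.8 → ∈ W
#5 (-1, 0, 1, 1): internal (-0.2929, -0.2929); octagon support 0.4142 vs apothem 0.8 → ∈ W

1, 4, 5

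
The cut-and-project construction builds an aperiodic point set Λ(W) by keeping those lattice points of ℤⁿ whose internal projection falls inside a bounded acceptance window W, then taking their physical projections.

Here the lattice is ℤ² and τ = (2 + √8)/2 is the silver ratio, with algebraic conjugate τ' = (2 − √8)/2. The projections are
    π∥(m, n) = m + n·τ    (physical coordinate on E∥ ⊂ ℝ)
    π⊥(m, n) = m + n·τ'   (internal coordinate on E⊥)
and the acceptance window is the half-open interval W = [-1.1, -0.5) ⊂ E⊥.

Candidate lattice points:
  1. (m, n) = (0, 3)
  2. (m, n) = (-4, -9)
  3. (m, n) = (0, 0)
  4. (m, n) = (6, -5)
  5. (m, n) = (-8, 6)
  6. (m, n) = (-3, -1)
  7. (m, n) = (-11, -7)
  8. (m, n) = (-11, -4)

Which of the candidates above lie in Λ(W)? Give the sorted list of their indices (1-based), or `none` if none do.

Numerically τ ≈ 2.41421 and τ' = −1/τ ≈ -0.41421.
[1] lift (0,3): star map gives -1.24264; window check -1.1 ≤ -1.24264 < -0.5 is false → out
[2] lift (-4,-9): star map gives -0.27208; window check -1.1 ≤ -0.27208 < -0.5 is false → out
[3] lift (0,0): star map gives 0.00000; window check -1.1 ≤ 0.00000 < -0.5 is false → out
[4] lift (6,-5): star map gives 8.07107; window check -1.1 ≤ 8.07107 < -0.5 is false → out
[5] lift (-8,6): star map gives -10.48528; window check -1.1 ≤ -10.48528 < -0.5 is false → out
[6] lift (-3,-1): star map gives -2.58579; window check -1.1 ≤ -2.58579 < -0.5 is false → out
[7] lift (-11,-7): star map gives -8.10051; window check -1.1 ≤ -8.10051 < -0.5 is false → out
[8] lift (-11,-4): star map gives -9.34315; window check -1.1 ≤ -9.34315 < -0.5 is false → out

none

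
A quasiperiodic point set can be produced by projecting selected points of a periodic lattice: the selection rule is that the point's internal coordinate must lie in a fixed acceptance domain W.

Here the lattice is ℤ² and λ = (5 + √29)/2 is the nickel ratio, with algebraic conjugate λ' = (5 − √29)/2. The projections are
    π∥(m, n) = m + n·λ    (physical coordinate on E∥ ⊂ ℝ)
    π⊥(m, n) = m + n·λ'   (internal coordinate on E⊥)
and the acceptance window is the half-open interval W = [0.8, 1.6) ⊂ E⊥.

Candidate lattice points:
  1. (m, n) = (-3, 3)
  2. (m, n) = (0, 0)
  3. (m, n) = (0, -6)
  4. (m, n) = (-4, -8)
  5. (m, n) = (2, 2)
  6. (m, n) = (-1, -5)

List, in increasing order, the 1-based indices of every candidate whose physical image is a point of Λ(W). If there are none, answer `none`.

Compute λ' = (5−√29)/2 = -0.1926, so π⊥(m,n) = m -0.1926·n.
[1] lift (-3,3): star map gives -3.5777; window check 0.8 ≤ -3.5777 < 1.6 is false → out
[2] lift (0,0): star map gives 0.0000; window check 0.8 ≤ 0.0000 < 1.6 is false → out
[3] lift (0,-6): star map gives 1.1555; window check 0.8 ≤ 1.1555 < 1.6 is true → IN Λ
[4] lift (-4,-8): star map gives -2.4593; window check 0.8 ≤ -2.4593 < 1.6 is false → out
[5] lift (2,2): star map gives 1.6148; window check 0.8 ≤ 1.6148 < 1.6 is false → out
[6] lift (-1,-5): star map gives -0.0371; window check 0.8 ≤ -0.0371 < 1.6 is false → out

3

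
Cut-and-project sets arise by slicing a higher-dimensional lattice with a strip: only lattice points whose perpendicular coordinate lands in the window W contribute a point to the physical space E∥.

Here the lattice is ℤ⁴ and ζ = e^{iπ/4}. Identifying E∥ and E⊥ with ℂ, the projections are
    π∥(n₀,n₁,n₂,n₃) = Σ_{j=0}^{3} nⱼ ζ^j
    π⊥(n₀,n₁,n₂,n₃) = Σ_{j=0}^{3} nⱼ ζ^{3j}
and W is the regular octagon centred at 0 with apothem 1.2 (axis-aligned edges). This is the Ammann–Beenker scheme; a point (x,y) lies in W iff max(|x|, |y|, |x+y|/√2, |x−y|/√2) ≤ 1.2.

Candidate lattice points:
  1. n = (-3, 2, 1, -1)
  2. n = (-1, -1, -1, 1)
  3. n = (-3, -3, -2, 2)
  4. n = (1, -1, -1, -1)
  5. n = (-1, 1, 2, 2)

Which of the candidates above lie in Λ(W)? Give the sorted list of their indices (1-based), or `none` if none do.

Internal map: ζ^{3j} for j=0..3 gives (1,0), (−√2/2,√2/2), (0,−1), (√2/2,√2/2).
candidate 1: n = (-3, 2, 1, -1) → π⊥ ≈ (-5.12132, -0.29289); max(|x|,|y|,|x±y|/√2) = 5.12132 > 1.2 ⇒ ∉ W
candidate 2: n = (-1, -1, -1, 1) → π⊥ ≈ (+0.41421, +1.00000); max(|x|,|y|,|x±y|/√2) = 1.00000 ≤ 1.2 ⇒ ∈ W
candidate 3: n = (-3, -3, -2, 2) → π⊥ ≈ (+0.53553, +1.29289); max(|x|,|y|,|x±y|/√2) = 1.29289 > 1.2 ⇒ ∉ W
candidate 4: n = (1, -1, -1, -1) → π⊥ ≈ (+1.00000, -0.41421); max(|x|,|y|,|x±y|/√2) = 1.00000 ≤ 1.2 ⇒ ∈ W
candidate 5: n = (-1, 1, 2, 2) → π⊥ ≈ (-0.29289, +0.12132); max(|x|,|y|,|x±y|/√2) = 0.29289 ≤ 1.2 ⇒ ∈ W

2, 4, 5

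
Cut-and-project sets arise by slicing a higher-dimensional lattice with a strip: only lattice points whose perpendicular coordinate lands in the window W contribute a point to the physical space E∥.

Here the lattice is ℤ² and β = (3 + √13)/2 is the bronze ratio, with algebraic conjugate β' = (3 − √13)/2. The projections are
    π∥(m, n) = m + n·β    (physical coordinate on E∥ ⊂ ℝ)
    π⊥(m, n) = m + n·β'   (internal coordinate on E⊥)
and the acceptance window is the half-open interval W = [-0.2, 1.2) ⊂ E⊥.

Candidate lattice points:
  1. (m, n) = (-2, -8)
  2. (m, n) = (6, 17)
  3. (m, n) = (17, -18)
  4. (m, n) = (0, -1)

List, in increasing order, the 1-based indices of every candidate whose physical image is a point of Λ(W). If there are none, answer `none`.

Numerically β ≈ 3.302776 and β' = −1/β ≈ -0.302776.
[1] lift (-2,-8): star map gives 0.422205; window check -0.2 ≤ 0.422205 < 1.2 is true → IN Λ
[2] lift (6,17): star map gives 0.852814; window check -0.2 ≤ 0.852814 < 1.2 is true → IN Λ
[3] lift (17,-18): star map gives 22.449961; window check -0.2 ≤ 22.449961 < 1.2 is false → out
[4] lift (0,-1): star map gives 0.302776; window check -0.2 ≤ 0.302776 < 1.2 is true → IN Λ

1, 2, 4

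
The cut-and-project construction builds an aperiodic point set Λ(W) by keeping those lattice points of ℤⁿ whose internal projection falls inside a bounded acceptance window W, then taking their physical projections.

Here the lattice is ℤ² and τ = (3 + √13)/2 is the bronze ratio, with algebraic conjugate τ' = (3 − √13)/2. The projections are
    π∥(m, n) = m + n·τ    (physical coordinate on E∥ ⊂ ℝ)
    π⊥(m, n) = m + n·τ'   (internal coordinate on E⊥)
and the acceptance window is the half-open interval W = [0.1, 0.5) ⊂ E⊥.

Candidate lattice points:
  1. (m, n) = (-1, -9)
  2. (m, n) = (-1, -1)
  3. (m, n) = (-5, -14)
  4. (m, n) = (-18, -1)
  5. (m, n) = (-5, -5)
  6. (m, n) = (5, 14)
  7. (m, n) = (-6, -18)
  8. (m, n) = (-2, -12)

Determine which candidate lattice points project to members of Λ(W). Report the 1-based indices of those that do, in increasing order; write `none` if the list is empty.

Numerically τ ≈ 3.30278 and τ' = −1/τ ≈ -0.30278.
candidate 1: (m,n)=(-1,-9) → π∥ = -1-9·τ ≈ -30.72498, π⊥ = -1-9·τ' ≈ 1.72498 ∉ [0.1, 0.5) ⇒ out
candidate 2: (m,n)=(-1,-1) → π∥ = -1-1·τ ≈ -4.30278, π⊥ = -1-1·τ' ≈ -0.69722 ∉ [0.1, 0.5) ⇒ out
candidate 3: (m,n)=(-5,-14) → π∥ = -5-14·τ ≈ -51.23886, π⊥ = -5-14·τ' ≈ -0.76114 ∉ [0.1, 0.5) ⇒ out
candidate 4: (m,n)=(-18,-1) → π∥ = -18-1·τ ≈ -21.30278, π⊥ = -18-1·τ' ≈ -17.69722 ∉ [0.1, 0.5) ⇒ out
candidate 5: (m,n)=(-5,-5) → π∥ = -5-5·τ ≈ -21.51388, π⊥ = -5-5·τ' ≈ -3.48612 ∉ [0.1, 0.5) ⇒ out
candidate 6: (m,n)=(5,14) → π∥ = 5+14·τ ≈ 51.23886, π⊥ = 5+14·τ' ≈ 0.76114 ∉ [0.1, 0.5) ⇒ out
candidate 7: (m,n)=(-6,-18) → π∥ = -6-18·τ ≈ -65.44996, π⊥ = -6-18·τ' ≈ -0.55004 ∉ [0.1, 0.5) ⇒ out
candidate 8: (m,n)=(-2,-12) → π∥ = -2-12·τ ≈ -41.63331, π⊥ = -2-12·τ' ≈ 1.63331 ∉ [0.1, 0.5) ⇒ out

none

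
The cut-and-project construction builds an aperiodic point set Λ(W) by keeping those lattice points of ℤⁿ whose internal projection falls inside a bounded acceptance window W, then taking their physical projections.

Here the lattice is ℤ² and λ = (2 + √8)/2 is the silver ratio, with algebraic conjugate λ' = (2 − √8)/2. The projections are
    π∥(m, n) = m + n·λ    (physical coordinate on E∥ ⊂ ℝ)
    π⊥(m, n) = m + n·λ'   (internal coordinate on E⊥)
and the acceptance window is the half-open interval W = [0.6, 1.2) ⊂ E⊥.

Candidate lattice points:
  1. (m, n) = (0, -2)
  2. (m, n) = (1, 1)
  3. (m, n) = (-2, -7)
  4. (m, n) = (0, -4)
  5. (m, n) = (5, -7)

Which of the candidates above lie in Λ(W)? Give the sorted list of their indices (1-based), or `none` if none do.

1, 3

Numerically λ ≈ 2.41421 and λ' = −1/λ ≈ -0.41421.
#1 (0,-2): internal coord 0 + (-2)·λ' = +0.82843; +0.82843 ∈ [0.6, 1.2) → IN Λ
#2 (1,1): internal coord 1 + (1)·λ' = +0.58579; +0.58579 ∉ [0.6, 1.2) → out
#3 (-2,-7): internal coord -2 + (-7)·λ' = +0.89949; +0.89949 ∈ [0.6, 1.2) → IN Λ
#4 (0,-4): internal coord 0 + (-4)·λ' = +1.65685; +1.65685 ∉ [0.6, 1.2) → out
#5 (5,-7): internal coord 5 + (-7)·λ' = +7.89949; +7.89949 ∉ [0.6, 1.2) → out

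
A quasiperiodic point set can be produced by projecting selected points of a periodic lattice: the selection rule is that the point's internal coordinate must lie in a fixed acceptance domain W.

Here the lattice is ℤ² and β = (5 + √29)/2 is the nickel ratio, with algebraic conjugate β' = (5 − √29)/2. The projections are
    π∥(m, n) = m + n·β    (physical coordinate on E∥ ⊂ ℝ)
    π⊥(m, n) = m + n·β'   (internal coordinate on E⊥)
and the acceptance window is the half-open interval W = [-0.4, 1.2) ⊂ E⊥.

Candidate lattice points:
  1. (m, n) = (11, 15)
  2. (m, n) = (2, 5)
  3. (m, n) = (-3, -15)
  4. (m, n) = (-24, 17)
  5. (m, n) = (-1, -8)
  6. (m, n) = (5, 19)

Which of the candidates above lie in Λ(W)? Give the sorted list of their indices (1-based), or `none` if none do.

2, 3, 5

β' = (5−√29)/2 ≈ -0.1926.
#1 (11,15): internal coord 11 + (15)·β' = +8.1113; +8.1113 ∉ [-0.4, 1.2) → out
#2 (2,5): internal coord 2 + (5)·β' = +1.0371; +1.0371 ∈ [-0.4, 1.2) → IN Λ
#3 (-3,-15): internal coord -3 + (-15)·β' = -0.1113; -0.1113 ∈ [-0.4, 1.2) → IN Λ
#4 (-24,17): internal coord -24 + (17)·β' = -27.2739; -27.2739 ∉ [-0.4, 1.2) → out
#5 (-1,-8): internal coord -1 + (-8)·β' = +0.5407; +0.5407 ∈ [-0.4, 1.2) → IN Λ
#6 (5,19): internal coord 5 + (19)·β' = +1.3409; +1.3409 ∉ [-0.4, 1.2) → out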